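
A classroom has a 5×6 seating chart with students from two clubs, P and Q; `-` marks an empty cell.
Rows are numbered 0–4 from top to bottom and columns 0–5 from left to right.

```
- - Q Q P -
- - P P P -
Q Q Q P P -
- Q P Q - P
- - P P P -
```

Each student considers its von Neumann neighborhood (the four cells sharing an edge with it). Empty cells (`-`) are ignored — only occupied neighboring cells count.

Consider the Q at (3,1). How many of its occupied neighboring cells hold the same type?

1

Occupied neighbors of (3,1): (2,1)=Q, (3,2)=P.
Same type (Q): 1 of 2.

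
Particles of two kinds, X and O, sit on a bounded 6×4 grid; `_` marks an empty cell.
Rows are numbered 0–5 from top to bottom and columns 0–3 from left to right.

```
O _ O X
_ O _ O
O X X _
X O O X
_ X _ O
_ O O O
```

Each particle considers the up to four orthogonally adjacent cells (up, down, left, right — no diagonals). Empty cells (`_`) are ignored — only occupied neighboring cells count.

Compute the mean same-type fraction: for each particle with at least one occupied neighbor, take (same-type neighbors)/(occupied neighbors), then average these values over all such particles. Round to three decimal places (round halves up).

0.271

Row 0: (0,0)O — no occupied neighbors · (0,2)O 0/1 · (0,3)X 0/2
Row 1: (1,1)O 0/1 · (1,3)O 0/1
Row 2: (2,0)O 0/2 · (2,1)X 1/4 · (2,2)X 1/2
Row 3: (3,0)X 0/2 · (3,1)O 1/4 · (3,2)O 1/3 · (3,3)X 0/2
Row 4: (4,1)X 0/2 · (4,3)O 1/2
Row 5: (5,1)O 1/2 · (5,2)O 2/2 · (5,3)O 2/2
Sum over 16 particles: 0/1 + 0/2 + 0/1 + 0/1 + 0/2 + 1/4 + 1/2 + 0/2 + 1/4 + 1/3 + 0/2 + 0/2 + 1/2 + 1/2 + 2/2 + 2/2 = 13/3; mean = 13/3 ÷ 16 = 13/48 = 0.270833… → 0.271.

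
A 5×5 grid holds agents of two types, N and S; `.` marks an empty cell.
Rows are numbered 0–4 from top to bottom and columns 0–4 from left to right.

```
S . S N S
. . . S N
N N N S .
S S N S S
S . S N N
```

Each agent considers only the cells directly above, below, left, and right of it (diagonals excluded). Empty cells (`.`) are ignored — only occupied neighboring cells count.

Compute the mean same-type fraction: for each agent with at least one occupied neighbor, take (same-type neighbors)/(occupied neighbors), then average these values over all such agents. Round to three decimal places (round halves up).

0.384

(0,0)S — no occupied neighbors
(0,2)S 0/1
(0,3)N 0/3
(0,4)S 0/2
(1,3)S 1/3
(1,4)N 0/2
(2,0)N 1/2
(2,1)N 2/3
(2,2)N 2/3
(2,3)S 2/3
(3,0)S 2/3
(3,1)S 1/3
(3,2)N 1/4
(3,3)S 2/4
(3,4)S 1/2
(4,0)S 1/1
(4,2)S 0/2
(4,3)N 1/3
(4,4)N 1/2
Sum over 18 agents: 0/1 + 0/3 + 0/2 + 1/3 + 0/2 + 1/2 + 2/3 + 2/3 + 2/3 + 2/3 + 1/3 + 1/4 + 2/4 + 1/2 + 1/1 + 0/2 + 1/3 + 1/2 = 83/12; mean = 83/12 ÷ 18 = 83/216 = 0.384259… → 0.384.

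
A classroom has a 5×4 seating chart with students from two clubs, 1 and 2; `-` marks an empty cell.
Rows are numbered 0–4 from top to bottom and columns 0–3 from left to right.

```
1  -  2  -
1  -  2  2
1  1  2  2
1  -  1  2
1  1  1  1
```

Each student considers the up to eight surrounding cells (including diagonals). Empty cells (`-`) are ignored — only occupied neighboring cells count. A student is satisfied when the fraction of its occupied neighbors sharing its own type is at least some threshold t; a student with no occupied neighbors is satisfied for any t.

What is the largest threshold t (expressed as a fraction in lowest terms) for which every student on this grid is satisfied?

2/5

(0,0)1 1/1
(0,2)2 2/2
(1,0)1 3/3
(1,2)2 4/5
(1,3)2 4/4
(2,0)1 3/3
(2,1)1 4/6
(2,2)2 4/6
(2,3)2 4/5
(3,0)1 4/4
(3,2)1 4/7
(3,3)2 2/5
(4,0)1 2/2
(4,1)1 4/4
(4,2)1 3/4
(4,3)1 2/3
The smallest same-type fraction is 2/5 at (3,3), which reduces to 2/5. Any threshold above that leaves this student unsatisfied.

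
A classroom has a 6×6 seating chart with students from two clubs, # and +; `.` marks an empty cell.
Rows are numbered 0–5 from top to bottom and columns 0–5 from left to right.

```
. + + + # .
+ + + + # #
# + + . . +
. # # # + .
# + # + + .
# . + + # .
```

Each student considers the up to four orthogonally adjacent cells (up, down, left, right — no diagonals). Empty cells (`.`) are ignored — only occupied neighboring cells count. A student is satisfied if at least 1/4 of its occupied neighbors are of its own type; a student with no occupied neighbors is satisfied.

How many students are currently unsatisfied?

Row 0: (0,1)+ 2/2 ✓ · (0,2)+ 3/3 ✓ · (0,3)+ 2/3 ✓ · (0,4)# 1/2 ✓
Row 1: (1,0)+ 1/2 ✓ · (1,1)+ 4/4 ✓ · (1,2)+ 4/4 ✓ · (1,3)+ 2/3 ✓ · (1,4)# 2/3 ✓ · (1,5)# 1/2 ✓
Row 2: (2,0)# 0/2 ✗ · (2,1)+ 2/4 ✓ · (2,2)+ 2/3 ✓ · (2,5)+ 0/1 ✗
Row 3: (3,1)# 1/3 ✓ · (3,2)# 3/4 ✓ · (3,3)# 1/3 ✓ · (3,4)+ 1/2 ✓
Row 4: (4,0)# 1/2 ✓ · (4,1)+ 0/3 ✗ · (4,2)# 1/4 ✓ · (4,3)+ 2/4 ✓ · (4,4)+ 2/3 ✓
Row 5: (5,0)# 1/1 ✓ · (5,2)+ 1/2 ✓ · (5,3)+ 2/3 ✓ · (5,4)# 0/2 ✗
Unsatisfied: (2,0), (2,5), (4,1), (5,4) — 4 in total.

4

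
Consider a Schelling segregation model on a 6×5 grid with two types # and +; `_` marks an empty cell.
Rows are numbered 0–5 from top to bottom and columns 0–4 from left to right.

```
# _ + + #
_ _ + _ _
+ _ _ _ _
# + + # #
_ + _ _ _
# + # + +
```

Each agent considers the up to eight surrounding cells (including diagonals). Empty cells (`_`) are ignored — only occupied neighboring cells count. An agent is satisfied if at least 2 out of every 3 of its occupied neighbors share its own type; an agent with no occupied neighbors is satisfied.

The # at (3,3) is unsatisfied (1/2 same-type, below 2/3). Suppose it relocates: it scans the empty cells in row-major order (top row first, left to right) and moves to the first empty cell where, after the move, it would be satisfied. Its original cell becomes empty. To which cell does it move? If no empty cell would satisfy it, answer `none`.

Vacating (3,3). Empty cells in order:
  (0,1): 1/3 same-type → still unsatisfied.
  (1,0): 1/2 same-type → still unsatisfied.
  (1,1): 1/4 same-type → still unsatisfied.
  (1,3): 1/4 same-type → still unsatisfied.
  (1,4): 1/2 same-type → still unsatisfied.
  (2,1): 1/5 same-type → still unsatisfied.
  (2,2): 0/3 same-type → still unsatisfied.
  (2,3): 1/3 same-type → still unsatisfied.
  (2,4): 1/1 same-type → satisfied — stop here.

(2,4)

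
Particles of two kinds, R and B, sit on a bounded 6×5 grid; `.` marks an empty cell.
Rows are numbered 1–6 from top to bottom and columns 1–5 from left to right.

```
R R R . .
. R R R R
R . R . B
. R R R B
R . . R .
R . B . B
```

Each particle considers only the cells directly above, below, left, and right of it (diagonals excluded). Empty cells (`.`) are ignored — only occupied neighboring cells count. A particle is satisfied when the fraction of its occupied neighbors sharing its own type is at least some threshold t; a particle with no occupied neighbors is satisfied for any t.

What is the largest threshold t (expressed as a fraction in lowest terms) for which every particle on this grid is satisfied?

(1,1)R 1/1
(1,2)R 3/3
(1,3)R 2/2
(2,2)R 2/2
(2,3)R 4/4
(2,4)R 2/2
(2,5)R 1/2
(3,1)R — no occupied neighbors
(3,3)R 2/2
(3,5)B 1/2
(4,2)R 1/1
(4,3)R 3/3
(4,4)R 2/3
(4,5)B 1/2
(5,1)R 1/1
(5,4)R 1/1
(6,1)R 1/1
(6,3)B — no occupied neighbors
(6,5)B — no occupied neighbors
The smallest same-type fraction is 1/2 at (2,5), which reduces to 1/2. Any threshold above that leaves this particle unsatisfied.

1/2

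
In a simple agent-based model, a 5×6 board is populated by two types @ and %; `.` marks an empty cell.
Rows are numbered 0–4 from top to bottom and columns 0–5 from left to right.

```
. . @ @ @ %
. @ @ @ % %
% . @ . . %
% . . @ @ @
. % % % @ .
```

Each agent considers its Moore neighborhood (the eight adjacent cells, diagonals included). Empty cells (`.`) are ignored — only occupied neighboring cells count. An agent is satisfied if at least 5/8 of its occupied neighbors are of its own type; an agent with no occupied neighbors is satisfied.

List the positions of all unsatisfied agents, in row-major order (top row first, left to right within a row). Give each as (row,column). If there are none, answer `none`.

(0,4), (1,4), (2,0), (2,5), (3,3), (3,4), (4,3)

(0,2)@ 4/4 ok
(0,3)@ 4/5 ok
(0,4)@ 2/5 unhappy
(0,5)% 2/3 ok
(1,1)@ 3/4 ok
(1,2)@ 5/5 ok
(1,3)@ 5/6 ok
(1,4)% 3/6 unhappy
(1,5)% 3/4 ok
(2,0)% 1/2 unhappy
(2,2)@ 4/4 ok
(2,5)% 2/4 unhappy
(3,0)% 2/2 ok
(3,3)@ 3/5 unhappy
(3,4)@ 3/5 unhappy
(3,5)@ 2/3 ok
(4,1)% 2/2 ok
(4,2)% 2/3 ok
(4,3)% 1/4 unhappy
(4,4)@ 3/4 ok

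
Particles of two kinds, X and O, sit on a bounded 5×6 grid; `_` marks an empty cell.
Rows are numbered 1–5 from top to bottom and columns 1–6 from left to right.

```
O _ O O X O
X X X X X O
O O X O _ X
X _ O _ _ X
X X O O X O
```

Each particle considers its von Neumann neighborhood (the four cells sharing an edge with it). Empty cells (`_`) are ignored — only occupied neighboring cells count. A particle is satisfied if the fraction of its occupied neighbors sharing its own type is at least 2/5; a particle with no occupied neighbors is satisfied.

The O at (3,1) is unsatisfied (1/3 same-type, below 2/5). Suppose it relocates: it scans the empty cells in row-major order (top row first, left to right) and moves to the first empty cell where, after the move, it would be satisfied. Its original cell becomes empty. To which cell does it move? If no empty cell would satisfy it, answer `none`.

Vacating (3,1). Empty cells in order:
  (1,2): 2/3 same-type → satisfied — stop here.

(1,2)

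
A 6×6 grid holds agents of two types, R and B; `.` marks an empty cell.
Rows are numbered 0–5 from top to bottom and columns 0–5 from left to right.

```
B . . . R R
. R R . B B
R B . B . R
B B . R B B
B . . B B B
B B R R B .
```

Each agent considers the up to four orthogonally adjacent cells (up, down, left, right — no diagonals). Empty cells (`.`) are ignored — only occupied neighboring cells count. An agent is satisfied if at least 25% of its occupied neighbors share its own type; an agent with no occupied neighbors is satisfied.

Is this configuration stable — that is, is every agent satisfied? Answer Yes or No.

No

Row 0: (0,0)B 0/0 ✓ · (0,4)R 1/2 ✓ · (0,5)R 1/2 ✓
Row 1: (1,1)R 1/2 ✓ · (1,2)R 1/1 ✓ · (1,4)B 1/2 ✓ · (1,5)B 1/3 ✓
Row 2: (2,0)R 0/2 ✗ · (2,1)B 1/3 ✓ · (2,3)B 0/1 ✗ · (2,5)R 0/2 ✗
Row 3: (3,0)B 2/3 ✓ · (3,1)B 2/2 ✓ · (3,3)R 0/3 ✗ · (3,4)B 2/3 ✓ · (3,5)B 2/3 ✓
Row 4: (4,0)B 2/2 ✓ · (4,3)B 1/3 ✓ · (4,4)B 4/4 ✓ · (4,5)B 2/2 ✓
Row 5: (5,0)B 2/2 ✓ · (5,1)B 1/2 ✓ · (5,2)R 1/2 ✓ · (5,3)R 1/3 ✓ · (5,4)B 1/2 ✓
For instance (2,0) has only 0/2 same-type neighbors, below 1/4.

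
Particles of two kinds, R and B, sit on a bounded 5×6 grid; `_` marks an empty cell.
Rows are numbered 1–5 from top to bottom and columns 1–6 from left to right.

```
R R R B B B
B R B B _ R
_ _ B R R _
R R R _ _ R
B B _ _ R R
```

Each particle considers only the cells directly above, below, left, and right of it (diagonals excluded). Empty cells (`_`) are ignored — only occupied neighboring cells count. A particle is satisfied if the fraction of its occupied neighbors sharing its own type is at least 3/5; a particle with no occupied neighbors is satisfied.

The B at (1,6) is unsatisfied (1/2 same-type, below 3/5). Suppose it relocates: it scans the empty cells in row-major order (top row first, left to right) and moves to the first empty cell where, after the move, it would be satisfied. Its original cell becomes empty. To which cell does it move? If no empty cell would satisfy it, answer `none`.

Vacating (1,6). Empty cells in order:
  (2,5): 2/4 same-type → still unsatisfied.
  (3,1): 1/2 same-type → still unsatisfied.
  (3,2): 1/3 same-type → still unsatisfied.
  (3,6): 0/3 same-type → still unsatisfied.
  (4,4): 0/2 same-type → still unsatisfied.
  (4,5): 0/3 same-type → still unsatisfied.
  (5,3): 1/2 same-type → still unsatisfied.
  (5,4): 0/1 same-type → still unsatisfied.

none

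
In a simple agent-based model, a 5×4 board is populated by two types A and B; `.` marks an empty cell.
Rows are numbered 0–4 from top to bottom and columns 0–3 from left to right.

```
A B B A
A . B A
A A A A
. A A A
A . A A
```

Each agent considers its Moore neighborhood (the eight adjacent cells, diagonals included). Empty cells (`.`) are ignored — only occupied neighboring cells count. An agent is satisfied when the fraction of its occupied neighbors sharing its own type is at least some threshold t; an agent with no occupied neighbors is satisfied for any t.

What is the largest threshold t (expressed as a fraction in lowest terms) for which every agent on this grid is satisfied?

Row 0: (0,0)A 1/2 · (0,1)B 2/4 · (0,2)B 2/4 · (0,3)A 1/3
Row 1: (1,0)A 3/4 · (1,2)B 2/7 · (1,3)A 3/5
Row 2: (2,0)A 3/3 · (2,1)A 5/6 · (2,2)A 6/7 · (2,3)A 4/5
Row 3: (3,1)A 6/6 · (3,2)A 7/7 · (3,3)A 5/5
Row 4: (4,0)A 1/1 · (4,2)A 4/4 · (4,3)A 3/3
The smallest same-type fraction is 2/7 at (1,2), which reduces to 2/7. Any threshold above that leaves this agent unsatisfied.

2/7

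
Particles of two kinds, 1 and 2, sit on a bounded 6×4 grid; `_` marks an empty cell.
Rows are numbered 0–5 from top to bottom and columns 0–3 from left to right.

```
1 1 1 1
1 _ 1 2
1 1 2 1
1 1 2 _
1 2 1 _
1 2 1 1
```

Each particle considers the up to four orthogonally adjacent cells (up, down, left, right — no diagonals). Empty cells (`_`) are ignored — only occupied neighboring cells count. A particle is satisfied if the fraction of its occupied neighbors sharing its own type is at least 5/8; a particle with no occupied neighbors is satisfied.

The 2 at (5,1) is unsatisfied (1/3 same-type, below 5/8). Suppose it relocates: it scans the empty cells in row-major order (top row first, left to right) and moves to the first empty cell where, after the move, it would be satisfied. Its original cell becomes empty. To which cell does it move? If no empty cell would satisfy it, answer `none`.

none

Vacating (5,1). Empty cells in order:
  (1,1): 0/4 same-type → still unsatisfied.
  (3,3): 1/2 same-type → still unsatisfied.
  (4,3): 0/2 same-type → still unsatisfied.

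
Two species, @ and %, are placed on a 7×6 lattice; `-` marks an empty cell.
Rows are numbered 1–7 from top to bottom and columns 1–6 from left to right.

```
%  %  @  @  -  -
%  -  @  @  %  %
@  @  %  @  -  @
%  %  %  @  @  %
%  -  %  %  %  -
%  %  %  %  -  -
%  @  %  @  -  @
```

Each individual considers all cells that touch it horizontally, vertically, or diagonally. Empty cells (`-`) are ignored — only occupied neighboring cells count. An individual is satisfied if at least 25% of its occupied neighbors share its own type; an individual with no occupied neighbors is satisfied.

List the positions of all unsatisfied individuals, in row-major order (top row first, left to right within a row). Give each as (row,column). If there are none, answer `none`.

(2,5), (7,2), (7,4)

Row 1: (1,1)% 2/2 ✓ · (1,2)% 2/4 ✓ · (1,3)@ 3/4 ✓ · (1,4)@ 3/4 ✓
Row 2: (2,1)% 2/4 ✓ · (2,3)@ 5/7 ✓ · (2,4)@ 4/6 ✓ · (2,5)% 1/5 ✗ · (2,6)% 1/2 ✓
Row 3: (3,1)@ 1/4 ✓ · (3,2)@ 2/7 ✓ · (3,3)% 2/7 ✓ · (3,4)@ 4/7 ✓ · (3,6)@ 1/4 ✓
Row 4: (4,1)% 2/4 ✓ · (4,2)% 5/7 ✓ · (4,3)% 4/7 ✓ · (4,4)@ 2/7 ✓ · (4,5)@ 3/6 ✓ · (4,6)% 1/3 ✓
Row 5: (5,1)% 4/4 ✓ · (5,3)% 6/7 ✓ · (5,4)% 5/7 ✓ · (5,5)% 3/5 ✓
Row 6: (6,1)% 3/4 ✓ · (6,2)% 6/7 ✓ · (6,3)% 5/7 ✓ · (6,4)% 5/6 ✓
Row 7: (7,1)% 2/3 ✓ · (7,2)@ 0/5 ✗ · (7,3)% 3/5 ✓ · (7,4)@ 0/3 ✗ · (7,6)@ 0/0 ✓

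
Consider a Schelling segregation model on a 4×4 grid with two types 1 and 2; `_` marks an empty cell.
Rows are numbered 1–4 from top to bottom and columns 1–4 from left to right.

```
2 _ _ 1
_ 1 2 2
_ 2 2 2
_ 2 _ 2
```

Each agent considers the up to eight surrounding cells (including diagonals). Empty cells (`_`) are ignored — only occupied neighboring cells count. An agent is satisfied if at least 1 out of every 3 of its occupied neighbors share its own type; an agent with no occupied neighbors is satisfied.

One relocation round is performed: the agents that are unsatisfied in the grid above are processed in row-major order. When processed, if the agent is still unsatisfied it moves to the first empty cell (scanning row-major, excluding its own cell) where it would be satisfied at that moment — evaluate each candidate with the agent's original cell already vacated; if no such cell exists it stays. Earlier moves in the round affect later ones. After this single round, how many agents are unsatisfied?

Initially unsatisfied (in order): (1,1), (1,4), (2,2).
  (1,1) → (1,2).
  (1,4) → (1,1).
  (2,2) → (2,1).
Resulting grid:
1 2 _ _
1 _ 2 2
_ 2 2 2
_ 2 _ 2
All satisfied now.

0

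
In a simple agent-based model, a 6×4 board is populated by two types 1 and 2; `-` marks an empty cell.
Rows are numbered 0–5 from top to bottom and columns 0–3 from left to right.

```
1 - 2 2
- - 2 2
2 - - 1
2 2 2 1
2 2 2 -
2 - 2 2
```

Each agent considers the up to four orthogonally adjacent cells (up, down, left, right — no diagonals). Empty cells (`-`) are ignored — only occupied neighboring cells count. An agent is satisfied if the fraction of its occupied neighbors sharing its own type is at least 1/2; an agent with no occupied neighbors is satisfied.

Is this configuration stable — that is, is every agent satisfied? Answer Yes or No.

Yes

(0,0)1 0/0 ok
(0,2)2 2/2 ok
(0,3)2 2/2 ok
(1,2)2 2/2 ok
(1,3)2 2/3 ok
(2,0)2 1/1 ok
(2,3)1 1/2 ok
(3,0)2 3/3 ok
(3,1)2 3/3 ok
(3,2)2 2/3 ok
(3,3)1 1/2 ok
(4,0)2 3/3 ok
(4,1)2 3/3 ok
(4,2)2 3/3 ok
(5,0)2 1/1 ok
(5,2)2 2/2 ok
(5,3)2 1/1 ok
All meet the threshold, so the configuration is stable.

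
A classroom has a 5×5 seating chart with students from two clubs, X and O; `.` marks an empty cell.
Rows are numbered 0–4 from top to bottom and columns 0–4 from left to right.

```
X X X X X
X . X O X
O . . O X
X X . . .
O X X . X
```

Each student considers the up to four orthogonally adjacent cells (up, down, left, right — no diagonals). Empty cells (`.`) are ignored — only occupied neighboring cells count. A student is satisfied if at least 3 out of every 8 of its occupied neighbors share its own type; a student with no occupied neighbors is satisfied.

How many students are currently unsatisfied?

4

(0,0)X 2/2 ok
(0,1)X 2/2 ok
(0,2)X 3/3 ok
(0,3)X 2/3 ok
(0,4)X 2/2 ok
(1,0)X 1/2 ok
(1,2)X 1/2 ok
(1,3)O 1/4 unhappy
(1,4)X 2/3 ok
(2,0)O 0/2 unhappy
(2,3)O 1/2 ok
(2,4)X 1/2 ok
(3,0)X 1/3 unhappy
(3,1)X 2/2 ok
(4,0)O 0/2 unhappy
(4,1)X 2/3 ok
(4,2)X 1/1 ok
(4,4)X 0/0 ok
Unsatisfied: (1,3), (2,0), (3,0), (4,0) — 4 in total.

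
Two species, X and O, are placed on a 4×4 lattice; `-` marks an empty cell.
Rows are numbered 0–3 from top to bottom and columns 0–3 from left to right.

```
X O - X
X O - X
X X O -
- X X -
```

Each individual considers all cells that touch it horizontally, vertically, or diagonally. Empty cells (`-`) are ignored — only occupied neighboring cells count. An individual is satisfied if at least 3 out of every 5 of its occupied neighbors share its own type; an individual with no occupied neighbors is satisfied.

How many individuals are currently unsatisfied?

Row 0: (0,0)X 1/3 unhappy · (0,1)O 1/3 unhappy · (0,3)X 1/1 ok
Row 1: (1,0)X 3/5 ok · (1,1)O 2/6 unhappy · (1,3)X 1/2 unhappy
Row 2: (2,0)X 3/4 ok · (2,1)X 4/6 ok · (2,2)O 1/5 unhappy
Row 3: (3,1)X 3/4 ok · (3,2)X 2/3 ok
Unsatisfied: (0,0), (0,1), (1,1), (1,3), (2,2) — 5 in total.

5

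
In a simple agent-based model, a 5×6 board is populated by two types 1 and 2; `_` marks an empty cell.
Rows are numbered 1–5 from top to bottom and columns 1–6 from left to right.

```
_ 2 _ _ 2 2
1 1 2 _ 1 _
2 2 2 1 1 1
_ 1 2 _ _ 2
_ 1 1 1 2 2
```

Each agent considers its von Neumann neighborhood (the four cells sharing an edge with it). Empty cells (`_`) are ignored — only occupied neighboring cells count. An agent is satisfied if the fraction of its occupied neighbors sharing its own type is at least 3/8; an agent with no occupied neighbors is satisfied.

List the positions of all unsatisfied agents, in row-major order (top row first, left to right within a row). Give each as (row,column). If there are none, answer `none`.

(1,2), (2,2), (4,2), (4,3)

(1,2)2 0/1 unhappy
(1,5)2 1/2 ok
(1,6)2 1/1 ok
(2,1)1 1/2 ok
(2,2)1 1/4 unhappy
(2,3)2 1/2 ok
(2,5)1 1/2 ok
(3,1)2 1/2 ok
(3,2)2 2/4 ok
(3,3)2 3/4 ok
(3,4)1 1/2 ok
(3,5)1 3/3 ok
(3,6)1 1/2 ok
(4,2)1 1/3 unhappy
(4,3)2 1/3 unhappy
(4,6)2 1/2 ok
(5,2)1 2/2 ok
(5,3)1 2/3 ok
(5,4)1 1/2 ok
(5,5)2 1/2 ok
(5,6)2 2/2 ok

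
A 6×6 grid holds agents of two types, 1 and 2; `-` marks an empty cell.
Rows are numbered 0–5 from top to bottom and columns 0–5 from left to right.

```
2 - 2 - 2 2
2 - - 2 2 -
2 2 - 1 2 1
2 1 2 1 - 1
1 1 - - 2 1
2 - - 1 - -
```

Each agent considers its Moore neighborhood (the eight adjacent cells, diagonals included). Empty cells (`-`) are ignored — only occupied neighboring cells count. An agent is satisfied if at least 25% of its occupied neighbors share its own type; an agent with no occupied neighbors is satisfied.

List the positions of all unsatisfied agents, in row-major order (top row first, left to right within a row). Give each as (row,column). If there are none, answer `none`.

Row 0: (0,0)2 1/1 ✓ · (0,2)2 1/1 ✓ · (0,4)2 3/3 ✓ · (0,5)2 2/2 ✓
Row 1: (1,0)2 3/3 ✓ · (1,3)2 4/5 ✓ · (1,4)2 4/6 ✓
Row 2: (2,0)2 3/4 ✓ · (2,1)2 4/5 ✓ · (2,3)1 1/5 ✗ · (2,4)2 2/6 ✓ · (2,5)1 1/3 ✓
Row 3: (3,0)2 2/5 ✓ · (3,1)1 2/6 ✓ · (3,2)2 1/5 ✗ · (3,3)1 1/4 ✓ · (3,5)1 2/4 ✓
Row 4: (4,0)1 2/4 ✓ · (4,1)1 2/5 ✓ · (4,4)2 0/4 ✗ · (4,5)1 1/2 ✓
Row 5: (5,0)2 0/2 ✗ · (5,3)1 0/1 ✗

(2,3), (3,2), (4,4), (5,0), (5,3)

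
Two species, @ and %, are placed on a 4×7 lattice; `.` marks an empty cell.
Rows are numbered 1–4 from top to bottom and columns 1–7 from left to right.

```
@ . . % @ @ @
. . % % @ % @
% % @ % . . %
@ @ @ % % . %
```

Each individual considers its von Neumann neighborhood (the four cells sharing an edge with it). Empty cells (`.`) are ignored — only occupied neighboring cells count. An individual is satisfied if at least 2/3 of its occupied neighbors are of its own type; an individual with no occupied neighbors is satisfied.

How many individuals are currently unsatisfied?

10

(1,1)@ 0/0 ok
(1,4)% 1/2 unhappy
(1,5)@ 2/3 ok
(1,6)@ 2/3 ok
(1,7)@ 2/2 ok
(2,3)% 1/2 unhappy
(2,4)% 3/4 ok
(2,5)@ 1/3 unhappy
(2,6)% 0/3 unhappy
(2,7)@ 1/3 unhappy
(3,1)% 1/2 unhappy
(3,2)% 1/3 unhappy
(3,3)@ 1/4 unhappy
(3,4)% 2/3 ok
(3,7)% 1/2 unhappy
(4,1)@ 1/2 unhappy
(4,2)@ 2/3 ok
(4,3)@ 2/3 ok
(4,4)% 2/3 ok
(4,5)% 1/1 ok
(4,7)% 1/1 ok
Unsatisfied: (1,4), (2,3), (2,5), (2,6), (2,7), (3,1), (3,2), (3,3), (3,7), (4,1) — 10 in total.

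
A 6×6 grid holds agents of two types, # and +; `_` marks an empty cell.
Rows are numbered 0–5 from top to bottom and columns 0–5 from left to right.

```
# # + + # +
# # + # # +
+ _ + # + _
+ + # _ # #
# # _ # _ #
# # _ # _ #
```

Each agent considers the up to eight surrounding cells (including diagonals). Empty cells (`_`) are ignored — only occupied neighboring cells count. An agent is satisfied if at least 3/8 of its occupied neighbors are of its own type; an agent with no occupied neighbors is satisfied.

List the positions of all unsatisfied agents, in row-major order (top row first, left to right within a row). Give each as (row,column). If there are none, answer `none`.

(0,0)# 3/3 satisfied
(0,1)# 3/5 satisfied
(0,2)+ 2/5 satisfied
(0,3)+ 2/5 satisfied
(0,4)# 2/5 satisfied
(0,5)+ 1/3 not
(1,0)# 3/4 satisfied
(1,1)# 3/7 satisfied
(1,2)+ 3/7 satisfied
(1,3)# 3/8 satisfied
(1,4)# 3/7 satisfied
(1,5)+ 2/4 satisfied
(2,0)+ 2/4 satisfied
(2,2)+ 2/6 not
(2,3)# 4/7 satisfied
(2,4)+ 1/6 not
(3,0)+ 2/4 satisfied
(3,1)+ 3/6 satisfied
(3,2)# 3/5 satisfied
(3,4)# 4/5 satisfied
(3,5)# 2/3 satisfied
(4,0)# 3/5 satisfied
(4,1)# 4/6 satisfied
(4,3)# 3/3 satisfied
(4,5)# 3/3 satisfied
(5,0)# 3/3 satisfied
(5,1)# 3/3 satisfied
(5,3)# 1/1 satisfied
(5,5)# 1/1 satisfied

(0,5), (2,2), (2,4)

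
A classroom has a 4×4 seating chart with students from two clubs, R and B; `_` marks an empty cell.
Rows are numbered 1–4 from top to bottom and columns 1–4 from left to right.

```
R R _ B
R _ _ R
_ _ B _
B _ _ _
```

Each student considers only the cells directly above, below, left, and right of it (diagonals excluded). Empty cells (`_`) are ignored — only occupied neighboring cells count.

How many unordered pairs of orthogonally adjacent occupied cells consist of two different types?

Scan each occupied cell's neighbors to the right and below so each pair is counted once.
Row 1: R(1,1)–R(1,2)= R(1,1)–R(2,1)= B(1,4)–R(2,4)≠  → 1/3 unlike.
Total adjacent occupied pairs: 3; unlike-type pairs: 1.

1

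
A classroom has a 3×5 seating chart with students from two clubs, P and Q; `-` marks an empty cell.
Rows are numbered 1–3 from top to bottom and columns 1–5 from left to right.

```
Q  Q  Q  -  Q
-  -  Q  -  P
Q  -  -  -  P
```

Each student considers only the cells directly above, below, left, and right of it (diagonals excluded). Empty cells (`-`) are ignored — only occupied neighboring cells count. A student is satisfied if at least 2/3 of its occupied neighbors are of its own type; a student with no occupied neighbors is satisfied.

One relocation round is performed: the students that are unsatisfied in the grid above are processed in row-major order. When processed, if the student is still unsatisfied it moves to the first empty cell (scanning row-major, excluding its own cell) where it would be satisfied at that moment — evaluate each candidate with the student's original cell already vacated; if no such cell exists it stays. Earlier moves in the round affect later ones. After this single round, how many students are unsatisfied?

Initially unsatisfied (in order): (1,5), (2,5).
  (1,5) → (1,4).
  (2,5): now satisfied by earlier moves; stays.
Resulting grid:
Q Q Q Q -
- - Q - P
Q - - - P
All satisfied now.

0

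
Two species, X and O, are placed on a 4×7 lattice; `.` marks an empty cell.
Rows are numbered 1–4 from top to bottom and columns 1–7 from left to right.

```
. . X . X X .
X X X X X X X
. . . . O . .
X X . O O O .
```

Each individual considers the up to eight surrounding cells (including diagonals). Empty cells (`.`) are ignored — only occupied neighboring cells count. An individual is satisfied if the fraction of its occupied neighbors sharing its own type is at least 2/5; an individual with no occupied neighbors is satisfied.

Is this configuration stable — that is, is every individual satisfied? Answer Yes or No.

Yes

Row 1: (1,3)X 3/3 ✓ · (1,5)X 4/4 ✓ · (1,6)X 4/4 ✓
Row 2: (2,1)X 1/1 ✓ · (2,2)X 3/3 ✓ · (2,3)X 3/3 ✓ · (2,4)X 4/5 ✓ · (2,5)X 4/5 ✓ · (2,6)X 4/5 ✓ · (2,7)X 2/2 ✓
Row 3: (3,5)O 3/6 ✓
Row 4: (4,1)X 1/1 ✓ · (4,2)X 1/1 ✓ · (4,4)O 2/2 ✓ · (4,5)O 3/3 ✓ · (4,6)O 2/2 ✓
All meet the threshold, so the configuration is stable.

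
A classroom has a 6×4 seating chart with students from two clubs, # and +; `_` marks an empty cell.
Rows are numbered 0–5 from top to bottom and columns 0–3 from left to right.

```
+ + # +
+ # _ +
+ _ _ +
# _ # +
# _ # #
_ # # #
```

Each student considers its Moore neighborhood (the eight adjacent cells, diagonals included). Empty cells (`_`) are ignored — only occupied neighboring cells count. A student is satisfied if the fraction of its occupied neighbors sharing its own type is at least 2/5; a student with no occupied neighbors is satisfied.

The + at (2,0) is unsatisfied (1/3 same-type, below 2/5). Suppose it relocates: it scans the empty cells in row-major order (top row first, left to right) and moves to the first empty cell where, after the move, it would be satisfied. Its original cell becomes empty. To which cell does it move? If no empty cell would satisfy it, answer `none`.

(1,2)

Vacating (2,0). Empty cells in order:
  (1,2): 4/6 same-type → satisfied — stop here.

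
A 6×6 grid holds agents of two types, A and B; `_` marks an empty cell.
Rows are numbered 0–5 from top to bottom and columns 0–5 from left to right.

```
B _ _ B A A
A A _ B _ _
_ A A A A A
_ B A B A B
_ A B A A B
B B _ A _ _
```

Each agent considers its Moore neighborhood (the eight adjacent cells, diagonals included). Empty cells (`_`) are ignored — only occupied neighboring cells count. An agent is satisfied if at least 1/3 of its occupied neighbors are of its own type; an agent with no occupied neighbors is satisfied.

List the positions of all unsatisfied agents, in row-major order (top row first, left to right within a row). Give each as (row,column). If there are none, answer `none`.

(0,0)B 0/2 not
(0,3)B 1/2 satisfied
(0,4)A 1/3 satisfied
(0,5)A 1/1 satisfied
(1,0)A 2/3 satisfied
(1,1)A 3/4 satisfied
(1,3)B 1/5 not
(2,1)A 4/5 satisfied
(2,2)A 4/7 satisfied
(2,3)A 4/6 satisfied
(2,4)A 3/6 satisfied
(2,5)A 2/3 satisfied
(3,1)B 1/5 not
(3,2)A 5/8 satisfied
(3,3)B 1/8 not
(3,4)A 5/8 satisfied
(3,5)B 1/5 not
(4,1)A 1/5 not
(4,2)B 3/7 satisfied
(4,3)A 4/6 satisfied
(4,4)A 3/6 satisfied
(4,5)B 1/3 satisfied
(5,0)B 1/2 satisfied
(5,1)B 2/3 satisfied
(5,3)A 2/3 satisfied

(0,0), (1,3), (3,1), (3,3), (3,5), (4,1)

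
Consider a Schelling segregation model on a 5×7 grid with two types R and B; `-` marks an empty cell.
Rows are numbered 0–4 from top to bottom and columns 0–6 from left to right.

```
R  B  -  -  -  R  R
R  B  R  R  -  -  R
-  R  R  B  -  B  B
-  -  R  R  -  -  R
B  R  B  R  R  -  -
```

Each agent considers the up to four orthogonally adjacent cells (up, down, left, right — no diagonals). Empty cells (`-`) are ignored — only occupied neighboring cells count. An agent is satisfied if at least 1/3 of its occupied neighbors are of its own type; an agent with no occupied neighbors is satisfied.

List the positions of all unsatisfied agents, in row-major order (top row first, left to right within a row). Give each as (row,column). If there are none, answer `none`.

(1,1), (2,3), (3,6), (4,0), (4,1), (4,2)

Row 0: (0,0)R 1/2 ok · (0,1)B 1/2 ok · (0,5)R 1/1 ok · (0,6)R 2/2 ok
Row 1: (1,0)R 1/2 ok · (1,1)B 1/4 unhappy · (1,2)R 2/3 ok · (1,3)R 1/2 ok · (1,6)R 1/2 ok
Row 2: (2,1)R 1/2 ok · (2,2)R 3/4 ok · (2,3)B 0/3 unhappy · (2,5)B 1/1 ok · (2,6)B 1/3 ok
Row 3: (3,2)R 2/3 ok · (3,3)R 2/3 ok · (3,6)R 0/1 unhappy
Row 4: (4,0)B 0/1 unhappy · (4,1)R 0/2 unhappy · (4,2)B 0/3 unhappy · (4,3)R 2/3 ok · (4,4)R 1/1 ok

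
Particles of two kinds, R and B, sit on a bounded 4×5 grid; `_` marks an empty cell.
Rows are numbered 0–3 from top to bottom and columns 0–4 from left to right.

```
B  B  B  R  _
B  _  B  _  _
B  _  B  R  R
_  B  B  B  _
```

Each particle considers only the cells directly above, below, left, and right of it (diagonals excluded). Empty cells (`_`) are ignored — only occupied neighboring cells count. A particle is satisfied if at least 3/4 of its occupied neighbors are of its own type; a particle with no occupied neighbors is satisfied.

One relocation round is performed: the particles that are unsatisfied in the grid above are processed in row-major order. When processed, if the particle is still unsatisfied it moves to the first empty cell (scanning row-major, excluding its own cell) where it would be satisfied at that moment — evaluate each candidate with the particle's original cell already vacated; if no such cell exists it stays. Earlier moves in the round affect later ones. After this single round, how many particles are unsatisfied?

Initially unsatisfied (in order): (0,2), (0,3), (2,2), (2,3), (3,3).
  (0,2) → (1,1).
  (0,3): now satisfied by earlier moves; stays.
  (2,2) → (2,1).
  (2,3) → (0,4).
  (3,3): now satisfied by earlier moves; stays.
Resulting grid:
B B _ R R
B B B _ _
B B _ _ R
_ B B B _
All satisfied now.

0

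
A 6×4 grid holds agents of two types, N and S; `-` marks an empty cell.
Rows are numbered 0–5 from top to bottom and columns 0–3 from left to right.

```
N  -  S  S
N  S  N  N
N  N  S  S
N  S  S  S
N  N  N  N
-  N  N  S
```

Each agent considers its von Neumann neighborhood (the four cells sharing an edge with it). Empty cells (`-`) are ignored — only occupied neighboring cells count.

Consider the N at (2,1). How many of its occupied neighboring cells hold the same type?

1

Occupied neighbors of (2,1): (1,1)=S, (3,1)=S, (2,0)=N, (2,2)=S.
Same type (N): 1 of 4.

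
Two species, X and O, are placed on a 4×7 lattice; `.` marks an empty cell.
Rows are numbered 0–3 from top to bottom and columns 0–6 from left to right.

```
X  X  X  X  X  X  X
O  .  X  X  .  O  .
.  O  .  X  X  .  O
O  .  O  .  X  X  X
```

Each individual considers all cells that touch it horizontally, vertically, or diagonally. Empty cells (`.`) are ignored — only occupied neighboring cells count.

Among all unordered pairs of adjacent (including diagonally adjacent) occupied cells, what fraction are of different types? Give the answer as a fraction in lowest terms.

5/18

Scan each occupied cell's neighbors to the right and below (and the two forward diagonals) so each pair is counted once.
From row 0: 5 unlike of 17 pairs (running 5/17).
From row 1: 2 unlike of 8 pairs (running 7/25).
From row 2: 3 unlike of 9 pairs (running 10/34).
From row 3: 0 unlike of 2 pairs (running 10/36).
Total adjacent occupied pairs: 36; unlike-type pairs: 10.
10/36 reduces to 5/18.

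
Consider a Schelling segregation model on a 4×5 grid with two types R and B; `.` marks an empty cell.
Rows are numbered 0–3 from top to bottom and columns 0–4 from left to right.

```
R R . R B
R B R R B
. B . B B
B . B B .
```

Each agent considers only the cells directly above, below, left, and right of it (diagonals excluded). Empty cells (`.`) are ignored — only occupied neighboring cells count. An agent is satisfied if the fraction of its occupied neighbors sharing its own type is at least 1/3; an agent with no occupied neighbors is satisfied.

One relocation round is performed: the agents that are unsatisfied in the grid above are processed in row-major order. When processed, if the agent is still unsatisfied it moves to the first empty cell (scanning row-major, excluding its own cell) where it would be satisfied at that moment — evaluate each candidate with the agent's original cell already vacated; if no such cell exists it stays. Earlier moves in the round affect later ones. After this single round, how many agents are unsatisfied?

Initially unsatisfied (in order): (1,1).
  (1,1) → (2,0).
Resulting grid:
R R . R B
R . R R B
B B . B B
B . B B .
All satisfied now.

0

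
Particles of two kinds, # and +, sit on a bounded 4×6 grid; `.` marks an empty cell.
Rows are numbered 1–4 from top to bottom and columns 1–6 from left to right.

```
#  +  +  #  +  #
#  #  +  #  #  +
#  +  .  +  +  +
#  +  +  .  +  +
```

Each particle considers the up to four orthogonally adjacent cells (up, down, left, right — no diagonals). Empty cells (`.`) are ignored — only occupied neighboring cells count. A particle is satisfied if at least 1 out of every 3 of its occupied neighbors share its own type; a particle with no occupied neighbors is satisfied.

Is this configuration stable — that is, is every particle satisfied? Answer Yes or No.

Row 1: (1,1)# 1/2 ok · (1,2)+ 1/3 ok · (1,3)+ 2/3 ok · (1,4)# 1/3 ok · (1,5)+ 0/3 unhappy · (1,6)# 0/2 unhappy
Row 2: (2,1)# 3/3 ok · (2,2)# 1/4 unhappy · (2,3)+ 1/3 ok · (2,4)# 2/4 ok · (2,5)# 1/4 unhappy · (2,6)+ 1/3 ok
Row 3: (3,1)# 2/3 ok · (3,2)+ 1/3 ok · (3,4)+ 1/2 ok · (3,5)+ 3/4 ok · (3,6)+ 3/3 ok
Row 4: (4,1)# 1/2 ok · (4,2)+ 2/3 ok · (4,3)+ 1/1 ok · (4,5)+ 2/2 ok · (4,6)+ 2/2 ok
For instance (1,5) has only 0/3 same-type neighbors, below 1/3.

No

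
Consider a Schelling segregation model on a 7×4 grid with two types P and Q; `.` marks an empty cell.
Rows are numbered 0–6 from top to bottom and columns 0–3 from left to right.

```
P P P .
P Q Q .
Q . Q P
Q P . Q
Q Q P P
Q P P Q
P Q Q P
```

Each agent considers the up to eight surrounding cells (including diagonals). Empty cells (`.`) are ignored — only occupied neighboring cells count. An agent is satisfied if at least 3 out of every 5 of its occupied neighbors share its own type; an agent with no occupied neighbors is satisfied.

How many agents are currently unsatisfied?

18

(0,0)P 2/3 satisfied
(0,1)P 3/5 satisfied
(0,2)P 1/3 not
(1,0)P 2/4 not
(1,1)Q 3/7 not
(1,2)Q 2/5 not
(2,0)Q 2/4 not
(2,2)Q 3/5 satisfied
(2,3)P 0/3 not
(3,0)Q 3/4 satisfied
(3,1)P 1/6 not
(3,3)Q 1/4 not
(4,0)Q 3/5 satisfied
(4,1)Q 3/7 not
(4,2)P 4/7 not
(4,3)P 2/4 not
(5,0)Q 3/5 satisfied
(5,1)P 3/8 not
(5,2)P 4/8 not
(5,3)Q 1/5 not
(6,0)P 1/3 not
(6,1)Q 2/5 not
(6,2)Q 2/5 not
(6,3)P 1/3 not
Unsatisfied: (0,2), (1,0), (1,1), (1,2), (2,0), (2,3), (3,1), (3,3), (4,1), (4,2), (4,3), (5,1), (5,2), (5,3), (6,0), (6,1), (6,2), (6,3) — 18 in total.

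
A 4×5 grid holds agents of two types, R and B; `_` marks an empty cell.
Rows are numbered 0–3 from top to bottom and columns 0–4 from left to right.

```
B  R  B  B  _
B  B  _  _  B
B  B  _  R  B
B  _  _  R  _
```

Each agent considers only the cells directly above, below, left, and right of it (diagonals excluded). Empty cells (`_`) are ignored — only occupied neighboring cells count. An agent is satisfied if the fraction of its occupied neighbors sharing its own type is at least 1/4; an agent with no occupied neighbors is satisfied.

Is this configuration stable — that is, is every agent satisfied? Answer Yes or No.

No

(0,0)B 1/2 ✓
(0,1)R 0/3 ✗
(0,2)B 1/2 ✓
(0,3)B 1/1 ✓
(1,0)B 3/3 ✓
(1,1)B 2/3 ✓
(1,4)B 1/1 ✓
(2,0)B 3/3 ✓
(2,1)B 2/2 ✓
(2,3)R 1/2 ✓
(2,4)B 1/2 ✓
(3,0)B 1/1 ✓
(3,3)R 1/1 ✓
For instance (0,1) has only 0/3 same-type neighbors, below 1/4.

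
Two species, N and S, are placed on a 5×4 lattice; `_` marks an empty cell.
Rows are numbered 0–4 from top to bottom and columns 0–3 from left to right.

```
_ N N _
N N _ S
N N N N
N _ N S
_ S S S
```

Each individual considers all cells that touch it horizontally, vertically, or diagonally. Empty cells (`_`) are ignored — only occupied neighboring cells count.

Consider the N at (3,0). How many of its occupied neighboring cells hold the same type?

2

Occupied neighbors of (3,0): (2,0)=N, (2,1)=N, (4,1)=S.
Same type (N): 2 of 3.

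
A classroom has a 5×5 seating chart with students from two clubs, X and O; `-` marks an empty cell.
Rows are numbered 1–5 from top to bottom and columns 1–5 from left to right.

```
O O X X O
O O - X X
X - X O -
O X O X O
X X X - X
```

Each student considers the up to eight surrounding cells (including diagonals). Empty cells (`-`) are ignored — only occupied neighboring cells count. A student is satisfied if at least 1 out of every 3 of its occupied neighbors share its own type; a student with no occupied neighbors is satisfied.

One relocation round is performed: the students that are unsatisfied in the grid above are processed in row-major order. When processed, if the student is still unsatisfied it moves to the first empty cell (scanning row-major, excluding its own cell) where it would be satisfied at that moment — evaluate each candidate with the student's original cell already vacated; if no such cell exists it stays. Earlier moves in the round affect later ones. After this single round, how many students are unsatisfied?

0

Initially unsatisfied (in order): (1,5), (3,1), (4,1), (4,3).
  (1,5) → (2,3).
  (3,1) → (1,5).
  (4,1) → (3,1).
  (4,3) → (3,2).
Resulting grid:
O O X X X
O O O X X
O O X O -
- X - X O
X X X - X
All satisfied now.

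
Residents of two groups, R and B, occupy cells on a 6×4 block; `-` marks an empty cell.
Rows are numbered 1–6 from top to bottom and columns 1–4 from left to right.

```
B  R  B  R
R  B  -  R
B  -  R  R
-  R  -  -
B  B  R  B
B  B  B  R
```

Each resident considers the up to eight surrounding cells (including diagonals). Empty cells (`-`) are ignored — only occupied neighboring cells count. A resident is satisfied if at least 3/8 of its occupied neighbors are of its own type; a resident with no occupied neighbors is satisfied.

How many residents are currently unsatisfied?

8

(1,1)B 1/3 not
(1,2)R 1/4 not
(1,3)B 1/4 not
(1,4)R 1/2 satisfied
(2,1)R 1/4 not
(2,2)B 3/6 satisfied
(2,4)R 3/4 satisfied
(3,1)B 1/3 not
(3,3)R 3/4 satisfied
(3,4)R 2/2 satisfied
(4,2)R 2/5 satisfied
(5,1)B 3/4 satisfied
(5,2)B 4/6 satisfied
(5,3)R 2/6 not
(5,4)B 1/3 not
(6,1)B 3/3 satisfied
(6,2)B 4/5 satisfied
(6,3)B 3/5 satisfied
(6,4)R 1/3 not
Unsatisfied: (1,1), (1,2), (1,3), (2,1), (3,1), (5,3), (5,4), (6,4) — 8 in total.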